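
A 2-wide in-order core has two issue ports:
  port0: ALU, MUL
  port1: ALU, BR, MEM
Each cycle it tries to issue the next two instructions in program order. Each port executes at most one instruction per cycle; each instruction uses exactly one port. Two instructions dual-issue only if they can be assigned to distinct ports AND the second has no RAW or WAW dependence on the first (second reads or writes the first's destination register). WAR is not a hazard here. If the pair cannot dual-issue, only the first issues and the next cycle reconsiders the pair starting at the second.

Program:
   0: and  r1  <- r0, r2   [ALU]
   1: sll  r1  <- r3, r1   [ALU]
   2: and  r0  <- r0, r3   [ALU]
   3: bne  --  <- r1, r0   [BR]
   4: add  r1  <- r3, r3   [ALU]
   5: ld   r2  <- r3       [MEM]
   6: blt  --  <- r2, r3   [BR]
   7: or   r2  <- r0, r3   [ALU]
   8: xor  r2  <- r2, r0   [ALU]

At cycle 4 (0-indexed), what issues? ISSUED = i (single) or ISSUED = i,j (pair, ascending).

ISSUED = 6,7

  cy0 -> i0 (and.ALU) RAW+WAW r1
  cy1 -> i1+i2 (sll.ALU+and.ALU) pair
  cy2 -> i3+i4 (bne.BR+add.ALU) pair
  cy3 -> i5 (ld.MEM) no-port MEM/BR
  cy4 -> i6+i7 (blt.BR+or.ALU) pair
  cy5 -> i8 (xor.ALU) tail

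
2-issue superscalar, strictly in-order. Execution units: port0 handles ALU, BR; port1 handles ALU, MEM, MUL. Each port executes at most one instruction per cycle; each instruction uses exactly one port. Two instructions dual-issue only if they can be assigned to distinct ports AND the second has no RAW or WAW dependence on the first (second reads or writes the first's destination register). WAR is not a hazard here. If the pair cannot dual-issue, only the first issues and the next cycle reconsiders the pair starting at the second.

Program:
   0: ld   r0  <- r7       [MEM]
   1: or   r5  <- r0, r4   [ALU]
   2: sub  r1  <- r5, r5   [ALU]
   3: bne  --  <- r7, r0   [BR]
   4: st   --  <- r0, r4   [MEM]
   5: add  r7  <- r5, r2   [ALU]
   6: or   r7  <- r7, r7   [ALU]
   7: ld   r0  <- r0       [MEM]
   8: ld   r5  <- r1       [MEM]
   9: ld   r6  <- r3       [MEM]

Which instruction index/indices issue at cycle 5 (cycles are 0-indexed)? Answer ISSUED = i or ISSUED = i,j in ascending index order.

[0] i0  ld  -- RAW r0
[1] i1  or  -- RAW r5
[2] i2/i3  sub;bne  -- dual
[3] i4/i5  st;add  -- dual
[4] i6/i7  or;ld  -- dual
[5] i8  ld  -- no-port MEM/MEM
[6] i9  ld  -- tail

ISSUED = 8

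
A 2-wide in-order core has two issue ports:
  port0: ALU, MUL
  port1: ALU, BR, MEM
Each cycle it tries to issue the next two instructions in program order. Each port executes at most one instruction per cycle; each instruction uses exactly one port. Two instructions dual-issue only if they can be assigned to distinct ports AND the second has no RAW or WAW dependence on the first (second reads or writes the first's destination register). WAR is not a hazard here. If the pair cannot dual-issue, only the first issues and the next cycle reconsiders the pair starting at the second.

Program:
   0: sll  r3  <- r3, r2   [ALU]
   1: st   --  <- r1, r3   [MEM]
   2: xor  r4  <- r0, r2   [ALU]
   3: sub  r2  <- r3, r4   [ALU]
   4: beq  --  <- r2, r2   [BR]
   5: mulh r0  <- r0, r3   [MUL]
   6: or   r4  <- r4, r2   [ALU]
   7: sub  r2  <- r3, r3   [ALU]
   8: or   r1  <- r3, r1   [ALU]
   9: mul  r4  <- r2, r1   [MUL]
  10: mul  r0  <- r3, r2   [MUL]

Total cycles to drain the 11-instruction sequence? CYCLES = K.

#0 head=0: sll.ALU i0 RAW r3
#1 head=1: st.MEM;xor.ALU i1/i2 2-wide
#2 head=3: sub.ALU i3 RAW r2
#3 head=4: beq.BR;mulh.MUL i4/i5 2-wide
#4 head=6: or.ALU;sub.ALU i6/i7 2-wide
#5 head=8: or.ALU i8 RAW r1
#6 head=9: mul.MUL i9 no-port MUL/MUL
#7 head=10: mul.MUL i10 tail

CYCLES = 8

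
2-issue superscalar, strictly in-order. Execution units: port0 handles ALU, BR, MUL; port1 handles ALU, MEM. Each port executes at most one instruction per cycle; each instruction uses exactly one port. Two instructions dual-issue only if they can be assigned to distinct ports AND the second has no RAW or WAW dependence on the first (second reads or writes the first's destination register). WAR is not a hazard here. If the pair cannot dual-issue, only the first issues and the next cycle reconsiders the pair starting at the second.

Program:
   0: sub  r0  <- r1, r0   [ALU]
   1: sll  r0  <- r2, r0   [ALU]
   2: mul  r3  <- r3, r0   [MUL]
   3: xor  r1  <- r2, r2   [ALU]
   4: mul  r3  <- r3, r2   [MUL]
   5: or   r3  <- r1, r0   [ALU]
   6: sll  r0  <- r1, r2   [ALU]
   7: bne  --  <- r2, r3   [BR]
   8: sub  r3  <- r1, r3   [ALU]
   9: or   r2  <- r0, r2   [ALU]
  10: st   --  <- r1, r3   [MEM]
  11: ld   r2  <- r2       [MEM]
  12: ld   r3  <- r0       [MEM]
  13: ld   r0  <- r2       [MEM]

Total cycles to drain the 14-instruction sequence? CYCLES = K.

CYCLES = 10

c0: i0 sub  RAW+WAW r0
c1: i1 sll  RAW r0
c2: i2+i3 mul;xor  2-wide
c3: i4 mul  WAW r3
c4: i5+i6 or;sll  2-wide
c5: i7+i8 bne;sub  2-wide
c6: i9+i10 or;st  2-wide
c7: i11 ld  no-port MEM/MEM
c8: i12 ld  no-port MEM/MEM
c9: i13 ld  tail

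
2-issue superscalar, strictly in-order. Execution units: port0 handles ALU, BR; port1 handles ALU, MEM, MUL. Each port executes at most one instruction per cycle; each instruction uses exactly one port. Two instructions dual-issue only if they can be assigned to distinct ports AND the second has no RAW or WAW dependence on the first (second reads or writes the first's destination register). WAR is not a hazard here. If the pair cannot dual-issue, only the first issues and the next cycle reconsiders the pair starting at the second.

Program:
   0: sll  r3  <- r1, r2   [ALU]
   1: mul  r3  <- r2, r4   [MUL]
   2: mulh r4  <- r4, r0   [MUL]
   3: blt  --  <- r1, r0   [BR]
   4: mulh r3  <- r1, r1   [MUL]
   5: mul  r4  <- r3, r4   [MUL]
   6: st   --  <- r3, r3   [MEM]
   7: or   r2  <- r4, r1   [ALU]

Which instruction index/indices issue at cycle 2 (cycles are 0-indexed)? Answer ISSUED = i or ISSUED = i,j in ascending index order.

0. sll.ALU @i0  | WAW r3
1. mul.MUL @i1  | no-port MUL/MUL
2. mulh.MUL;blt.BR @i2+i3  | 2-wide
3. mulh.MUL @i4  | no-port MUL/MUL
4. mul.MUL @i5  | no-port MUL/MEM
5. st.MEM;or.ALU @i6+i7  | 2-wide

ISSUED = 2,3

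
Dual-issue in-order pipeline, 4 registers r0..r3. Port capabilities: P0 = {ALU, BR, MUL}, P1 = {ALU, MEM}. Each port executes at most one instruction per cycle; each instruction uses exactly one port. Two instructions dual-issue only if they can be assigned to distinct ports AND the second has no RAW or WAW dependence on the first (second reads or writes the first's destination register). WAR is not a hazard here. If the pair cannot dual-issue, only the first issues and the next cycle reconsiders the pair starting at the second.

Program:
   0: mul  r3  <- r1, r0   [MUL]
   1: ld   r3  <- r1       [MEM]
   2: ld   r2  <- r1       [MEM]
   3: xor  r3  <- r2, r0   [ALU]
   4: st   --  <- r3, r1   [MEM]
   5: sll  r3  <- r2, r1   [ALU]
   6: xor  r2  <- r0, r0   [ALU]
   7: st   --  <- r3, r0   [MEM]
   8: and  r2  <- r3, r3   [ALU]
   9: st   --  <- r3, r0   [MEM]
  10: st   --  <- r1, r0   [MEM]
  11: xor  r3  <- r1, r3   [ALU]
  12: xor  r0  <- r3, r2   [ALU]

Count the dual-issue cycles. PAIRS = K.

t=0 i0:mul ; WAW r3
t=1 i1:ld ; no-port MEM/MEM
t=2 i2:ld ; RAW r2
t=3 i3:xor ; RAW r3
t=4 i4,i5:st sll ; pair
t=5 i6,i7:xor st ; pair
t=6 i8,i9:and st ; pair
t=7 i10,i11:st xor ; pair
t=8 i12:xor ; tail

PAIRS = 4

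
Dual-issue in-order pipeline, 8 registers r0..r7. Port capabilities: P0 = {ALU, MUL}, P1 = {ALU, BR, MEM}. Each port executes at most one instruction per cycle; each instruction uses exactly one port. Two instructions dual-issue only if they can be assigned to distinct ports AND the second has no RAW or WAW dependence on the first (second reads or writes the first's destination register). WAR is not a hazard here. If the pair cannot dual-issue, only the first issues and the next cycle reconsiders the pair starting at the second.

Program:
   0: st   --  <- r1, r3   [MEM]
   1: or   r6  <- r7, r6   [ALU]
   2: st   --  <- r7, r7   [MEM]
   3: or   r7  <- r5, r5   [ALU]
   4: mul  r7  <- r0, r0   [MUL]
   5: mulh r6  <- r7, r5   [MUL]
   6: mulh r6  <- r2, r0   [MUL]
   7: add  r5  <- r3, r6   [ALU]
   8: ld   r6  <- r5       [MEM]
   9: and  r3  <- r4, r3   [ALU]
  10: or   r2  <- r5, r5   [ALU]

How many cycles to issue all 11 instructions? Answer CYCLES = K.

c0: i0/i1 st+or  dual
c1: i2/i3 st+or  dual
c2: i4 mul  no-port MUL/MUL
c3: i5 mulh  no-port MUL/MUL
c4: i6 mulh  RAW r6
c5: i7 add  RAW r5
c6: i8/i9 ld+and  dual
c7: i10 or  tail

CYCLES = 8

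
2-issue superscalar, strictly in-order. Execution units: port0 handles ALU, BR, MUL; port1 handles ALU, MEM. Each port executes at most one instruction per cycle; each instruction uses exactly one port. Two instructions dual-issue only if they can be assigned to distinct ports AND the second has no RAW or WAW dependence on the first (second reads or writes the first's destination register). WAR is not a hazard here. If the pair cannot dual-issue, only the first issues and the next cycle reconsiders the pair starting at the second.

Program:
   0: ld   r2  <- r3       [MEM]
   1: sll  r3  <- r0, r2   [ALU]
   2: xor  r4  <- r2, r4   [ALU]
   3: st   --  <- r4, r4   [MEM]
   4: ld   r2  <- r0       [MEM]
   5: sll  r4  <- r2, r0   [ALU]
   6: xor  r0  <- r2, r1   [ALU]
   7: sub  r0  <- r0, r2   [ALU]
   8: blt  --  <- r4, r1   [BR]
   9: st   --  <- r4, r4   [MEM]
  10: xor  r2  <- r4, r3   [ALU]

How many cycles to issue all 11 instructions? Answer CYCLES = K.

#0 head=0: ld i0 RAW r2
#1 head=1: sll/xor i1,i2 dual
#2 head=3: st i3 no-port MEM/MEM
#3 head=4: ld i4 RAW r2
#4 head=5: sll/xor i5,i6 dual
#5 head=7: sub/blt i7,i8 dual
#6 head=9: st/xor i9,i10 dual

CYCLES = 7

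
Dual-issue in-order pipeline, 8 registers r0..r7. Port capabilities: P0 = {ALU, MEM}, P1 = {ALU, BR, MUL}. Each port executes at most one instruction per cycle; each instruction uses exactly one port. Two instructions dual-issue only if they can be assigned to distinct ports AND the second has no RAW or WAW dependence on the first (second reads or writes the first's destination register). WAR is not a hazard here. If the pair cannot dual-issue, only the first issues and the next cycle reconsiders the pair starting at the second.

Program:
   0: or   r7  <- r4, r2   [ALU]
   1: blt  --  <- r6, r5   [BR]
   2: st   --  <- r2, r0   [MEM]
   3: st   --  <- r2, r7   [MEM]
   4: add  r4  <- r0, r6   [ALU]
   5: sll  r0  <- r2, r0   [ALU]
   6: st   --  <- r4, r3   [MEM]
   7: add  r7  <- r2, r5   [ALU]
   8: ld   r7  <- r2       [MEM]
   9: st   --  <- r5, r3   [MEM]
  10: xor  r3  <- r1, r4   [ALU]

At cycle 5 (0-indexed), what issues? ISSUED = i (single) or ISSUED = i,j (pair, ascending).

ISSUED = 8

0. or.ALU;blt.BR @i0/i1  | dual
1. st.MEM @i2  | no-port MEM/MEM
2. st.MEM;add.ALU @i3/i4  | dual
3. sll.ALU;st.MEM @i5/i6  | dual
4. add.ALU @i7  | WAW r7
5. ld.MEM @i8  | no-port MEM/MEM
6. st.MEM;xor.ALU @i9/i10  | dual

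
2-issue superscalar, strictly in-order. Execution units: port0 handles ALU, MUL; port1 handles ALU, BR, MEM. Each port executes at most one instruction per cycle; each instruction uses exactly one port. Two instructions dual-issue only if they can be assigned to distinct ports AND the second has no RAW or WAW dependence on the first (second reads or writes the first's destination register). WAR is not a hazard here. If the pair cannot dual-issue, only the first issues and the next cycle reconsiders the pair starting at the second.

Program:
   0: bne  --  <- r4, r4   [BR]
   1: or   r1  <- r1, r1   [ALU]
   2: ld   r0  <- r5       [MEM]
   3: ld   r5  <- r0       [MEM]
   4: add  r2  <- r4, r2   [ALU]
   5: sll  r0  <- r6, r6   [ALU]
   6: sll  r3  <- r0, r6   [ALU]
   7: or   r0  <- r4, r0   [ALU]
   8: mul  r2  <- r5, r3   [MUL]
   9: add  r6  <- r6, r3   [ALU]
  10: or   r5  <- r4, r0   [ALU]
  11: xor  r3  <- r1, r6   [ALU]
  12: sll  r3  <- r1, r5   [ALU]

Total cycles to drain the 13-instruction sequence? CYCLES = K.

CYCLES = 8

0. bne.BR;or.ALU @i0&i1  | dual
1. ld.MEM @i2  | no-port MEM/MEM
2. ld.MEM;add.ALU @i3&i4  | dual
3. sll.ALU @i5  | RAW r0
4. sll.ALU;or.ALU @i6&i7  | dual
5. mul.MUL;add.ALU @i8&i9  | dual
6. or.ALU;xor.ALU @i10&i11  | dual
7. sll.ALU @i12  | tail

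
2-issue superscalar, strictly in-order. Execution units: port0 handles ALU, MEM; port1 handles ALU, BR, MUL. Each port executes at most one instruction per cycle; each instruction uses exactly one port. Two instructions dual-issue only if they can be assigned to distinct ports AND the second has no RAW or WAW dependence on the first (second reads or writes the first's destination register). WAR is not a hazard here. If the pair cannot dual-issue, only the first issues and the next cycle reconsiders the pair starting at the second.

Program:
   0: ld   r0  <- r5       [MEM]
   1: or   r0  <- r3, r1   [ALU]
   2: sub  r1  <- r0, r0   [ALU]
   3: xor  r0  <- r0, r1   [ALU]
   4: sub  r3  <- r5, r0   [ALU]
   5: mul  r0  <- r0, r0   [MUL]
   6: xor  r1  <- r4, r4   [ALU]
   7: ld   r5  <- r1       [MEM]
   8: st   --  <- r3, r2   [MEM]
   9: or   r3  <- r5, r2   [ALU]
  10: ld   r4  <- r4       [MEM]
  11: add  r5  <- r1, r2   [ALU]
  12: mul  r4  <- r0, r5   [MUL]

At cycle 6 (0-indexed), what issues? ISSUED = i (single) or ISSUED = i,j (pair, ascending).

ISSUED = 7

c0: i0 ld  WAW r0
c1: i1 or  RAW r0
c2: i2 sub  RAW r1
c3: i3 xor  RAW r0
c4: i4,i5 sub/mul  2-wide
c5: i6 xor  RAW r1
c6: i7 ld  no-port MEM/MEM
c7: i8,i9 st/or  2-wide
c8: i10,i11 ld/add  2-wide
c9: i12 mul  tail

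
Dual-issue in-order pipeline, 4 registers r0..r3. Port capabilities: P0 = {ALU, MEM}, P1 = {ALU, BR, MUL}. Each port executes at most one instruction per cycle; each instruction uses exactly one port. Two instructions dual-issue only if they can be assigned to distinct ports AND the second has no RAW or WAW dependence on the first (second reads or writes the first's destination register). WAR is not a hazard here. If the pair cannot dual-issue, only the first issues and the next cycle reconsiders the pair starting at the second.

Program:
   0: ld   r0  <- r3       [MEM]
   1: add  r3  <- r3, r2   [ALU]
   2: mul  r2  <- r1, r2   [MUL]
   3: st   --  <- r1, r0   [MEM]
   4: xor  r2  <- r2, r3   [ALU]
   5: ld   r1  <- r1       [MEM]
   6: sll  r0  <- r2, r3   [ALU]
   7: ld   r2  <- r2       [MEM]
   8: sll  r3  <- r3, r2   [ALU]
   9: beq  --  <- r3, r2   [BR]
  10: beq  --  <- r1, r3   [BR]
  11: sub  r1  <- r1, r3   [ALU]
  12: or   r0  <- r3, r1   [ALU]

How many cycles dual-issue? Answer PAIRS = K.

PAIRS = 5

  cy0 -> i0&i1 (ld+add) 2-wide
  cy1 -> i2&i3 (mul+st) 2-wide
  cy2 -> i4&i5 (xor+ld) 2-wide
  cy3 -> i6&i7 (sll+ld) 2-wide
  cy4 -> i8 (sll) RAW r3
  cy5 -> i9 (beq) no-port BR/BR
  cy6 -> i10&i11 (beq+sub) 2-wide
  cy7 -> i12 (or) tail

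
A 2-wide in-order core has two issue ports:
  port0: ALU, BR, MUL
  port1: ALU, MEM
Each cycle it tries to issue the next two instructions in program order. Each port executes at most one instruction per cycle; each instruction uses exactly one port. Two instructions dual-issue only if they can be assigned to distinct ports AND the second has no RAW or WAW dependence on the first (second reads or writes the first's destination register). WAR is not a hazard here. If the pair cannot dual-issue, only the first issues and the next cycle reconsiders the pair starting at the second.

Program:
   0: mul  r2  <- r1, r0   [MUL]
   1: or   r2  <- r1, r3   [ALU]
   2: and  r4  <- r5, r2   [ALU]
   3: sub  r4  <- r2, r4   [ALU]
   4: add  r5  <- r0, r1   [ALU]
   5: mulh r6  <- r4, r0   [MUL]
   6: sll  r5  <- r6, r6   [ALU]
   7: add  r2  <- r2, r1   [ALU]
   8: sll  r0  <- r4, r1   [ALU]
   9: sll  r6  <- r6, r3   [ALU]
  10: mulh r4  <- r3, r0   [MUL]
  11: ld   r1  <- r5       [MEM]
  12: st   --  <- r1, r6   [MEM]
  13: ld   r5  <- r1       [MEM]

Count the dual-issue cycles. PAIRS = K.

[0] i0  mul.MUL  -- WAW r2
[1] i1  or.ALU  -- RAW r2
[2] i2  and.ALU  -- RAW+WAW r4
[3] i3,i4  sub.ALU/add.ALU  -- pair
[4] i5  mulh.MUL  -- RAW r6
[5] i6,i7  sll.ALU/add.ALU  -- pair
[6] i8,i9  sll.ALU/sll.ALU  -- pair
[7] i10,i11  mulh.MUL/ld.MEM  -- pair
[8] i12  st.MEM  -- no-port MEM/MEM
[9] i13  ld.MEM  -- tail

PAIRS = 4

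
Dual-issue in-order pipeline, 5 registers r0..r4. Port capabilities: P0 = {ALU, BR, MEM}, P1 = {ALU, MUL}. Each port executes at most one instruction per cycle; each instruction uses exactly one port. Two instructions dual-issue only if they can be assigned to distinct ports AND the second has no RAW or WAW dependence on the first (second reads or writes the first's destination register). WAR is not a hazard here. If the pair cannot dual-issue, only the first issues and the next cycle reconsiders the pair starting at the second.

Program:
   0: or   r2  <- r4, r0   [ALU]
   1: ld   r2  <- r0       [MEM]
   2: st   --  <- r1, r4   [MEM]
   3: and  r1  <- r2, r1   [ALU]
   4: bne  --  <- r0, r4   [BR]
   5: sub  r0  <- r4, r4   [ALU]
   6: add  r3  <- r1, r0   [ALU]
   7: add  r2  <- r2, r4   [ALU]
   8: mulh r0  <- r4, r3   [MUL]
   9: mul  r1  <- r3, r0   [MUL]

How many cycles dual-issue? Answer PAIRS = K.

PAIRS = 3

[0] i0  or  -- WAW r2
[1] i1  ld  -- no-port MEM/MEM
[2] i2/i3  st+and  -- pair
[3] i4/i5  bne+sub  -- pair
[4] i6/i7  add+add  -- pair
[5] i8  mulh  -- no-port MUL/MUL
[6] i9  mul  -- tail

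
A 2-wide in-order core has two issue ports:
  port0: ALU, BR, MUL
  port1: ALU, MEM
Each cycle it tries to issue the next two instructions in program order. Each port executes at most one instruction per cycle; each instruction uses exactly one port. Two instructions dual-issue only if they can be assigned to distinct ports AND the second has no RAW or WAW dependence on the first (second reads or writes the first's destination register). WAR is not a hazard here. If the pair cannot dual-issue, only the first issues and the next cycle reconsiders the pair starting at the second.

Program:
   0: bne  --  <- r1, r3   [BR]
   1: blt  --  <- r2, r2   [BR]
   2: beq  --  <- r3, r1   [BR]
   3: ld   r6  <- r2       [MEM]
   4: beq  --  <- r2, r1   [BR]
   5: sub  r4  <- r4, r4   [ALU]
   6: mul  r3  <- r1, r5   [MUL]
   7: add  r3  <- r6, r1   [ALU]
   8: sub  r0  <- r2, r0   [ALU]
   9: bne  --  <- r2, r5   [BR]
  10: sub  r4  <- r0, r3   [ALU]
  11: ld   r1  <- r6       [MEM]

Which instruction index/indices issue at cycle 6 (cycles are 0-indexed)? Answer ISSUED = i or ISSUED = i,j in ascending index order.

t=0 i0:bne.BR ; no-port BR/BR
t=1 i1:blt.BR ; no-port BR/BR
t=2 i2/i3:beq.BR ld.MEM ; 2-wide
t=3 i4/i5:beq.BR sub.ALU ; 2-wide
t=4 i6:mul.MUL ; WAW r3
t=5 i7/i8:add.ALU sub.ALU ; 2-wide
t=6 i9/i10:bne.BR sub.ALU ; 2-wide
t=7 i11:ld.MEM ; tail

ISSUED = 9,10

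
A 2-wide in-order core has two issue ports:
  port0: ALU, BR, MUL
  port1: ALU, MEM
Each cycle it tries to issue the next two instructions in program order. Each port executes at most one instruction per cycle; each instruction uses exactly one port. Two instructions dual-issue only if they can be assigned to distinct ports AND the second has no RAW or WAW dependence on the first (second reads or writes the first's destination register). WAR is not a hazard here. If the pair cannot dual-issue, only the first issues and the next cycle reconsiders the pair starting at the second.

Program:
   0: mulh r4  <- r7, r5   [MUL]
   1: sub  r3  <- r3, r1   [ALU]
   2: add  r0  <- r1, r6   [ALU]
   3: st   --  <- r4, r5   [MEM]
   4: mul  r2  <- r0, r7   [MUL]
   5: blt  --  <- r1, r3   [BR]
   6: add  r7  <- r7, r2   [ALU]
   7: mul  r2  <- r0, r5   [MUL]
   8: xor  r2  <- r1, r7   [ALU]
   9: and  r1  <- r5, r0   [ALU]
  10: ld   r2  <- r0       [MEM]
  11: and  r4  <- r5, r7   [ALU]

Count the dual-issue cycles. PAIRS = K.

PAIRS = 5

0. mulh sub @i0,i1  | 2-wide
1. add st @i2,i3  | 2-wide
2. mul @i4  | no-port MUL/BR
3. blt add @i5,i6  | 2-wide
4. mul @i7  | WAW r2
5. xor and @i8,i9  | 2-wide
6. ld and @i10,i11  | 2-wide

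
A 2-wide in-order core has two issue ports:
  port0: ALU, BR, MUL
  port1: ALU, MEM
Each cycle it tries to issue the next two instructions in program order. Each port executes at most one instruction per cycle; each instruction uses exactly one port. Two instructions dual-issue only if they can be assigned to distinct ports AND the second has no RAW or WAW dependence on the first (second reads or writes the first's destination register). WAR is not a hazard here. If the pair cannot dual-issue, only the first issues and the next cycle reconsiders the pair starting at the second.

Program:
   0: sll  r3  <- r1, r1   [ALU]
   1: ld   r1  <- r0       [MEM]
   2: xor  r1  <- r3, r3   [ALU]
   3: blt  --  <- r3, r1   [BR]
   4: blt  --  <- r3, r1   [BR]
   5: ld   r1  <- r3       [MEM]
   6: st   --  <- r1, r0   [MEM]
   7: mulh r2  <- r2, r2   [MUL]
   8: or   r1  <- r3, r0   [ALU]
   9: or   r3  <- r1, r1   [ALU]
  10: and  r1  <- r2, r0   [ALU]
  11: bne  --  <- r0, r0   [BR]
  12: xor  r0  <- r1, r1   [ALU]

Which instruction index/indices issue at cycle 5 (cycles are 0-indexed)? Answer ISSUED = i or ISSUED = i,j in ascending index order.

ISSUED = 8

  cy0 -> i0/i1 (sll.ALU ld.MEM) dual
  cy1 -> i2 (xor.ALU) RAW r1
  cy2 -> i3 (blt.BR) no-port BR/BR
  cy3 -> i4/i5 (blt.BR ld.MEM) dual
  cy4 -> i6/i7 (st.MEM mulh.MUL) dual
  cy5 -> i8 (or.ALU) RAW r1
  cy6 -> i9/i10 (or.ALU and.ALU) dual
  cy7 -> i11/i12 (bne.BR xor.ALU) dual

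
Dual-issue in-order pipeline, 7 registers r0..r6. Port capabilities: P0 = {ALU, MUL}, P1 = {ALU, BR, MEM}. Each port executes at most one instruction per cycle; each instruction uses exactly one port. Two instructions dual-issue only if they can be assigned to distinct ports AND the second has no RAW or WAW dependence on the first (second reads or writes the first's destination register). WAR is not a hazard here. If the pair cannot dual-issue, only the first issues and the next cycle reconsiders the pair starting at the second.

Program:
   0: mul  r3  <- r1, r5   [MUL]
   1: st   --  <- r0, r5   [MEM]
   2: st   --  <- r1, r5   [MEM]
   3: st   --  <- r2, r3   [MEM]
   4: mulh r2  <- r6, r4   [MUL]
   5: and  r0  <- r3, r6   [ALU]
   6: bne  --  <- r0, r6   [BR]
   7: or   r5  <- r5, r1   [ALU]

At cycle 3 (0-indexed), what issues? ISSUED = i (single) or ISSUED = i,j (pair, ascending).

ISSUED = 5

c0: i0+i1 mul+st  pair
c1: i2 st  no-port MEM/MEM
c2: i3+i4 st+mulh  pair
c3: i5 and  RAW r0
c4: i6+i7 bne+or  pair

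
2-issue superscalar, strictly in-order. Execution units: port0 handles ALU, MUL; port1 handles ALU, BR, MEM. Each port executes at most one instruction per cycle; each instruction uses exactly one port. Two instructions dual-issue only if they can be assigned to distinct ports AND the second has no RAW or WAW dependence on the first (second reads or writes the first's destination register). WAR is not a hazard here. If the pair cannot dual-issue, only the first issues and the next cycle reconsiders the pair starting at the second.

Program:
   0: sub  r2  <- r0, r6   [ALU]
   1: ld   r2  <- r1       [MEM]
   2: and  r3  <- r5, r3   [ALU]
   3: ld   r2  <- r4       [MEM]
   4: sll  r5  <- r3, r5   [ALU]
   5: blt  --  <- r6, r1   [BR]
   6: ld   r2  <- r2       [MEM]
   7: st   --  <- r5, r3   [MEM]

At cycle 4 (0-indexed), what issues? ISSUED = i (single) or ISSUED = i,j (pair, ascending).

#0 head=0: sub i0 WAW r2
#1 head=1: ld/and i1&i2 dual
#2 head=3: ld/sll i3&i4 dual
#3 head=5: blt i5 no-port BR/MEM
#4 head=6: ld i6 no-port MEM/MEM
#5 head=7: st i7 tail

ISSUED = 6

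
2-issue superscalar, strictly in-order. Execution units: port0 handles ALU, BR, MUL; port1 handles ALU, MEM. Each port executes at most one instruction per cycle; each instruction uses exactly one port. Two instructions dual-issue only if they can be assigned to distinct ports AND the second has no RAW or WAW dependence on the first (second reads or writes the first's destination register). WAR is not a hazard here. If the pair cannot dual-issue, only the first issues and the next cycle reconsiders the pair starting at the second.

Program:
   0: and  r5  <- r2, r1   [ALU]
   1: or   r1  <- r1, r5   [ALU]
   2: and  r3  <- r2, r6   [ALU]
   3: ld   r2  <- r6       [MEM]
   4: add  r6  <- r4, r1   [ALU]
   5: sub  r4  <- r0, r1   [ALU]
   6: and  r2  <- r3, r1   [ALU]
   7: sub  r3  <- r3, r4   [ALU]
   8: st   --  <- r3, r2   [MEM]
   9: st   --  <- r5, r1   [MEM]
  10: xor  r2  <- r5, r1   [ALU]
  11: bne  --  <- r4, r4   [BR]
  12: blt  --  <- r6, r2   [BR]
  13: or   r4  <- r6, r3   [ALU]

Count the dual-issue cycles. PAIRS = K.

#0 head=0: and i0 RAW r5
#1 head=1: or/and i1,i2 2-wide
#2 head=3: ld/add i3,i4 2-wide
#3 head=5: sub/and i5,i6 2-wide
#4 head=7: sub i7 RAW r3
#5 head=8: st i8 no-port MEM/MEM
#6 head=9: st/xor i9,i10 2-wide
#7 head=11: bne i11 no-port BR/BR
#8 head=12: blt/or i12,i13 2-wide

PAIRS = 5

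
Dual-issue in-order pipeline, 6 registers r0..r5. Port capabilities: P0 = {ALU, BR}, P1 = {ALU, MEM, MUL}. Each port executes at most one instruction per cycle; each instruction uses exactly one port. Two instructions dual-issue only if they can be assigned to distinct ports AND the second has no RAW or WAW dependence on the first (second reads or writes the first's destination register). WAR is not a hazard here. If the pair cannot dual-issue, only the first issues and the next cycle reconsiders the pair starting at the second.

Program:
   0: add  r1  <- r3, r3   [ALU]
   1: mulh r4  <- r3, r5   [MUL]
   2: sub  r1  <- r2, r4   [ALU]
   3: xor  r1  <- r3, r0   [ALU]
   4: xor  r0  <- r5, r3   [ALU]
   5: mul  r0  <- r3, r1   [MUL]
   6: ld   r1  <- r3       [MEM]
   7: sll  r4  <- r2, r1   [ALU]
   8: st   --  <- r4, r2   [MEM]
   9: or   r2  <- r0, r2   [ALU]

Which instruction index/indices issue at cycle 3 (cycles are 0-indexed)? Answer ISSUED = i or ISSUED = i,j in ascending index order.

0. add.ALU;mulh.MUL @i0+i1  | dual
1. sub.ALU @i2  | WAW r1
2. xor.ALU;xor.ALU @i3+i4  | dual
3. mul.MUL @i5  | no-port MUL/MEM
4. ld.MEM @i6  | RAW r1
5. sll.ALU @i7  | RAW r4
6. st.MEM;or.ALU @i8+i9  | dual

ISSUED = 5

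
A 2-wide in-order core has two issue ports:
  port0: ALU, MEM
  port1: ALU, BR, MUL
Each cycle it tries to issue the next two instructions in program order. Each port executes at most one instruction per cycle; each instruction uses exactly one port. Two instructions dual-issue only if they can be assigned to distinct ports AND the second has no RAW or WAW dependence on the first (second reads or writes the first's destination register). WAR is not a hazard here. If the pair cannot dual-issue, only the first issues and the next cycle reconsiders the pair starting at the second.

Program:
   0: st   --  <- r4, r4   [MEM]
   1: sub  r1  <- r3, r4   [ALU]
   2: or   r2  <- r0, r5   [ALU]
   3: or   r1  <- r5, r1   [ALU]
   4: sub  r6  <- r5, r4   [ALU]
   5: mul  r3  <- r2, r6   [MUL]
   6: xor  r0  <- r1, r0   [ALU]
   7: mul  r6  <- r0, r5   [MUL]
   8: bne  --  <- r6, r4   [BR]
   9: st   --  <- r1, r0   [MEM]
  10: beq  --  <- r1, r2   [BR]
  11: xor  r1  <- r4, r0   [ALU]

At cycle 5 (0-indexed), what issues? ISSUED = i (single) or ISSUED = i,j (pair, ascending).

ISSUED = 8,9

  cy0 -> i0,i1 (st.MEM+sub.ALU) dual
  cy1 -> i2,i3 (or.ALU+or.ALU) dual
  cy2 -> i4 (sub.ALU) RAW r6
  cy3 -> i5,i6 (mul.MUL+xor.ALU) dual
  cy4 -> i7 (mul.MUL) no-port MUL/BR
  cy5 -> i8,i9 (bne.BR+st.MEM) dual
  cy6 -> i10,i11 (beq.BR+xor.ALU) dual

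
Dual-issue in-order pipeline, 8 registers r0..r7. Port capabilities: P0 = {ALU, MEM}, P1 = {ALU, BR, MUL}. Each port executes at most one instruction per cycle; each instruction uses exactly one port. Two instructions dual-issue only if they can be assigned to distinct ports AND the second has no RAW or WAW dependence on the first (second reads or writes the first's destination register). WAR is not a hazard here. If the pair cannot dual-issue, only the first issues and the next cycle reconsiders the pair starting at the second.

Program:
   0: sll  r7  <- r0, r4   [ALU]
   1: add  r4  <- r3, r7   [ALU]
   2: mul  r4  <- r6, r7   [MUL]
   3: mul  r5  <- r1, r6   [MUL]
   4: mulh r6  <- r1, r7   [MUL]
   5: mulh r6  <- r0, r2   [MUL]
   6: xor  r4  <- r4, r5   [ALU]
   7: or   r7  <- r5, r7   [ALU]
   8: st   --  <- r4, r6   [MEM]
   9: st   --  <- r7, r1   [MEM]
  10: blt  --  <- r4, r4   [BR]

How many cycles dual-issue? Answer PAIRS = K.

PAIRS = 3

c0: i0 sll.ALU  RAW r7
c1: i1 add.ALU  WAW r4
c2: i2 mul.MUL  no-port MUL/MUL
c3: i3 mul.MUL  no-port MUL/MUL
c4: i4 mulh.MUL  no-port MUL/MUL
c5: i5,i6 mulh.MUL/xor.ALU  2-wide
c6: i7,i8 or.ALU/st.MEM  2-wide
c7: i9,i10 st.MEM/blt.BR  2-wide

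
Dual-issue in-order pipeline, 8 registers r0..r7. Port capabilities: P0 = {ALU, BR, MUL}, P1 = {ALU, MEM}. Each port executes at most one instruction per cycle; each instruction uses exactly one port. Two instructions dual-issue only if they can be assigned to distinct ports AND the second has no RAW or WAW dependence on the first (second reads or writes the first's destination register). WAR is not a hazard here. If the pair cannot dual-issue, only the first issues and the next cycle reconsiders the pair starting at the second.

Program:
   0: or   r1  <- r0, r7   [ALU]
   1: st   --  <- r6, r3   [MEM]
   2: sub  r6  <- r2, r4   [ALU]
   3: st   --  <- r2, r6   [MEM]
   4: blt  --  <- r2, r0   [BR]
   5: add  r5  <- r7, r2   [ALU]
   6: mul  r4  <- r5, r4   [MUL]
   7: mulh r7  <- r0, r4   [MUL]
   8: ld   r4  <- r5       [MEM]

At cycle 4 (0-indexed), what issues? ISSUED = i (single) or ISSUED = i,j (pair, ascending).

[0] i0/i1  or/st  -- dual
[1] i2  sub  -- RAW r6
[2] i3/i4  st/blt  -- dual
[3] i5  add  -- RAW r5
[4] i6  mul  -- no-port MUL/MUL
[5] i7/i8  mulh/ld  -- dual

ISSUED = 6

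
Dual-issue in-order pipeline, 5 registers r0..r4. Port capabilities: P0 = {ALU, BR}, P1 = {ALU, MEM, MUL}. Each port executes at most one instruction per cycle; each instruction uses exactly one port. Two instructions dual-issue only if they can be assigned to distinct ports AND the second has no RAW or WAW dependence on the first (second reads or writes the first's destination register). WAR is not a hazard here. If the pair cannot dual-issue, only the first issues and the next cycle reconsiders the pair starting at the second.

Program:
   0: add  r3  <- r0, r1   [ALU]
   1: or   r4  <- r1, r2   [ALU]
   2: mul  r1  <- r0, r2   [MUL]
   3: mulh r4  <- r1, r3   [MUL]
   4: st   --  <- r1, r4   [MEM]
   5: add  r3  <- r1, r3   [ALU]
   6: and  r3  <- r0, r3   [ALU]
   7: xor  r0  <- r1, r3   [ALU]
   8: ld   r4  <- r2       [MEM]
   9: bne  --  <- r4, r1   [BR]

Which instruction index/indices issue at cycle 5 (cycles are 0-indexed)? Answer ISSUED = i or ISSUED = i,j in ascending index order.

ISSUED = 7,8

  cy0 -> i0,i1 (add;or) 2-wide
  cy1 -> i2 (mul) no-port MUL/MUL
  cy2 -> i3 (mulh) no-port MUL/MEM
  cy3 -> i4,i5 (st;add) 2-wide
  cy4 -> i6 (and) RAW r3
  cy5 -> i7,i8 (xor;ld) 2-wide
  cy6 -> i9 (bne) tail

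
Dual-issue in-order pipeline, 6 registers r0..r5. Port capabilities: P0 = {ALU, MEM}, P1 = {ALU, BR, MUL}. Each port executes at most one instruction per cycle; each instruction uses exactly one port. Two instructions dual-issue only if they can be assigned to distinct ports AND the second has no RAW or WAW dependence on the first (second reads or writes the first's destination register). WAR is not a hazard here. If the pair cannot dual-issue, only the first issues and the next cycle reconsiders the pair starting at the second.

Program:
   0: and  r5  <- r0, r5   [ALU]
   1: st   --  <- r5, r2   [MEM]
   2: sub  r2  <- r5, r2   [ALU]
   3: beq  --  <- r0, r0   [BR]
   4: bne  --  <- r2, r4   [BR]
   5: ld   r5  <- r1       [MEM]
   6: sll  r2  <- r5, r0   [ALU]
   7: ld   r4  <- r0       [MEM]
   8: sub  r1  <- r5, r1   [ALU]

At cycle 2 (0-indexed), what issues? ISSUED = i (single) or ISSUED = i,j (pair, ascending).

0. and @i0  | RAW r5
1. st sub @i1&i2  | 2-wide
2. beq @i3  | no-port BR/BR
3. bne ld @i4&i5  | 2-wide
4. sll ld @i6&i7  | 2-wide
5. sub @i8  | tail

ISSUED = 3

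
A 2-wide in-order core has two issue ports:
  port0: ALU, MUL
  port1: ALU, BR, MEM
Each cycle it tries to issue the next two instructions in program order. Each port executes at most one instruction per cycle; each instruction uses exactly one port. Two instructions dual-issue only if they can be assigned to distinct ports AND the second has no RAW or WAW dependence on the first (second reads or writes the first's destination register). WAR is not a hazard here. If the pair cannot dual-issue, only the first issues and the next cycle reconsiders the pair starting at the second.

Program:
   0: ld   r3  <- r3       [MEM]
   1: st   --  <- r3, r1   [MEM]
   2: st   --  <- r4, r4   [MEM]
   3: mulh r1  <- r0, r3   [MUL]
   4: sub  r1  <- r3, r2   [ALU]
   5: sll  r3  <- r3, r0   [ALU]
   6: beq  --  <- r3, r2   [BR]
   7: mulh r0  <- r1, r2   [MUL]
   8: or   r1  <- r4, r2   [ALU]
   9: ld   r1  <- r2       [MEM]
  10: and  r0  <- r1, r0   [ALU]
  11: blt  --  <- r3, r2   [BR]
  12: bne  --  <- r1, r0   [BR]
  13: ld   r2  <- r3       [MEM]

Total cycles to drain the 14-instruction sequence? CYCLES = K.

  cy0 -> i0 (ld) no-port MEM/MEM
  cy1 -> i1 (st) no-port MEM/MEM
  cy2 -> i2&i3 (st;mulh) 2-wide
  cy3 -> i4&i5 (sub;sll) 2-wide
  cy4 -> i6&i7 (beq;mulh) 2-wide
  cy5 -> i8 (or) WAW r1
  cy6 -> i9 (ld) RAW r1
  cy7 -> i10&i11 (and;blt) 2-wide
  cy8 -> i12 (bne) no-port BR/MEM
  cy9 -> i13 (ld) tail

CYCLES = 10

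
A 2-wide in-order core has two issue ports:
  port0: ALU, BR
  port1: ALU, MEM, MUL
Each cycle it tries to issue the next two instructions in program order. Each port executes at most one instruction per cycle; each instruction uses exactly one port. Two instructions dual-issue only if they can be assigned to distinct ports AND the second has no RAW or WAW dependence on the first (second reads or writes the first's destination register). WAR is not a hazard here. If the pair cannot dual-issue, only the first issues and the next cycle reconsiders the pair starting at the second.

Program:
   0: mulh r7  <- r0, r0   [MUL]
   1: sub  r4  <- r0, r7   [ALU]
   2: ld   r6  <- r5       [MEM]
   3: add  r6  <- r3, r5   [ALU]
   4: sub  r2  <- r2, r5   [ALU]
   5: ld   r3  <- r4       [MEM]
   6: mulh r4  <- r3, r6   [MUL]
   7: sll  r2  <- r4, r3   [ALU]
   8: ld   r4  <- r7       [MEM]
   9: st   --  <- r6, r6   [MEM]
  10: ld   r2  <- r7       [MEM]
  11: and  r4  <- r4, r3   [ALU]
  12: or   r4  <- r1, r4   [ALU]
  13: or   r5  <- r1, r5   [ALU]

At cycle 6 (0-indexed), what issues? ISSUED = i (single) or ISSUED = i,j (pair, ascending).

ISSUED = 9

[0] i0  mulh  -- RAW r7
[1] i1,i2  sub ld  -- 2-wide
[2] i3,i4  add sub  -- 2-wide
[3] i5  ld  -- no-port MEM/MUL
[4] i6  mulh  -- RAW r4
[5] i7,i8  sll ld  -- 2-wide
[6] i9  st  -- no-port MEM/MEM
[7] i10,i11  ld and  -- 2-wide
[8] i12,i13  or or  -- 2-wide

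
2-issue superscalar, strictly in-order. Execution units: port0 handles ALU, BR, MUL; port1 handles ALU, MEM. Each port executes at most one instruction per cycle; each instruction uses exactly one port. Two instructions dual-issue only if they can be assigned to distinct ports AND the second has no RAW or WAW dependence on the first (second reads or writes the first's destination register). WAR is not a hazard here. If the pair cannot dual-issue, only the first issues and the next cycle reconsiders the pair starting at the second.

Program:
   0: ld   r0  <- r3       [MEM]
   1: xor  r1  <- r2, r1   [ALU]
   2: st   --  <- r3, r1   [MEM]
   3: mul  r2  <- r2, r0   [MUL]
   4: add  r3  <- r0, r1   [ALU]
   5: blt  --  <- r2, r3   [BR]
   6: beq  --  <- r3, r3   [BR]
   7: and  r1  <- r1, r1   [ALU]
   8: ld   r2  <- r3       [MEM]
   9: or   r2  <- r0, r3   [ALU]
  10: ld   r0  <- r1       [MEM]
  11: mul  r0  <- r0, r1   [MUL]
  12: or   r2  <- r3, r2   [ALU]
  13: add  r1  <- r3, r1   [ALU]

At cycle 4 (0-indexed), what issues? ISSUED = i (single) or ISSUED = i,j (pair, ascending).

[0] i0/i1  ld.MEM;xor.ALU  -- pair
[1] i2/i3  st.MEM;mul.MUL  -- pair
[2] i4  add.ALU  -- RAW r3
[3] i5  blt.BR  -- no-port BR/BR
[4] i6/i7  beq.BR;and.ALU  -- pair
[5] i8  ld.MEM  -- WAW r2
[6] i9/i10  or.ALU;ld.MEM  -- pair
[7] i11/i12  mul.MUL;or.ALU  -- pair
[8] i13  add.ALU  -- tail

ISSUED = 6,7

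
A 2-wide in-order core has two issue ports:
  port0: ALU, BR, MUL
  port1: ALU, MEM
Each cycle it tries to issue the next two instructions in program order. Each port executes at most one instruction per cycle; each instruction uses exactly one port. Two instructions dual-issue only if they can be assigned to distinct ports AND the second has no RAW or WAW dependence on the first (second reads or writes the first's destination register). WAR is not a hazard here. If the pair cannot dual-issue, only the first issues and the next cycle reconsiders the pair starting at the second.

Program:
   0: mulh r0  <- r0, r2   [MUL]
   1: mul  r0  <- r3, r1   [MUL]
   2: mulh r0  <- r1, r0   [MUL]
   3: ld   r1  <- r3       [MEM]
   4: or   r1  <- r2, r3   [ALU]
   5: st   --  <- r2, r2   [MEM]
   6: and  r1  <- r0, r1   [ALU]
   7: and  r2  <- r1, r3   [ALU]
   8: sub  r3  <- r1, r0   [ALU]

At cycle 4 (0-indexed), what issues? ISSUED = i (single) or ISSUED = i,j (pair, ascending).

ISSUED = 6

t=0 i0:mulh.MUL ; no-port MUL/MUL
t=1 i1:mul.MUL ; no-port MUL/MUL
t=2 i2+i3:mulh.MUL;ld.MEM ; 2-wide
t=3 i4+i5:or.ALU;st.MEM ; 2-wide
t=4 i6:and.ALU ; RAW r1
t=5 i7+i8:and.ALU;sub.ALU ; 2-wide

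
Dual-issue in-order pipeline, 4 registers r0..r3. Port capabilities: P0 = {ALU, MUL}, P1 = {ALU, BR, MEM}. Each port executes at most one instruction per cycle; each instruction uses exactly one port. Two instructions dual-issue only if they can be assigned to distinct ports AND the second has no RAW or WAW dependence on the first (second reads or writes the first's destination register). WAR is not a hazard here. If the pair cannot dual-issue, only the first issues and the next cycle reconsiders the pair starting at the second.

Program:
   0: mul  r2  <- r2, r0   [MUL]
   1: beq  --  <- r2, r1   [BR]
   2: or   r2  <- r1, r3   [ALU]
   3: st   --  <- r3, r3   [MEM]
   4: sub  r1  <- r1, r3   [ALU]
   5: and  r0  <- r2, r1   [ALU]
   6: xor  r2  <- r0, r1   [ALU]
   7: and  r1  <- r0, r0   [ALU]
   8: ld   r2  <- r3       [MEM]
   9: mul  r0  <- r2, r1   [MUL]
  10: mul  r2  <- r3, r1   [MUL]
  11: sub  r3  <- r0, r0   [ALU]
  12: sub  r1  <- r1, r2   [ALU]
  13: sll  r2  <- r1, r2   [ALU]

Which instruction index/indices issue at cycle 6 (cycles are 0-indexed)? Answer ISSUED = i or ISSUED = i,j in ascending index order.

ISSUED = 9

t=0 i0:mul.MUL ; RAW r2
t=1 i1&i2:beq.BR or.ALU ; 2-wide
t=2 i3&i4:st.MEM sub.ALU ; 2-wide
t=3 i5:and.ALU ; RAW r0
t=4 i6&i7:xor.ALU and.ALU ; 2-wide
t=5 i8:ld.MEM ; RAW r2
t=6 i9:mul.MUL ; no-port MUL/MUL
t=7 i10&i11:mul.MUL sub.ALU ; 2-wide
t=8 i12:sub.ALU ; RAW r1
t=9 i13:sll.ALU ; tail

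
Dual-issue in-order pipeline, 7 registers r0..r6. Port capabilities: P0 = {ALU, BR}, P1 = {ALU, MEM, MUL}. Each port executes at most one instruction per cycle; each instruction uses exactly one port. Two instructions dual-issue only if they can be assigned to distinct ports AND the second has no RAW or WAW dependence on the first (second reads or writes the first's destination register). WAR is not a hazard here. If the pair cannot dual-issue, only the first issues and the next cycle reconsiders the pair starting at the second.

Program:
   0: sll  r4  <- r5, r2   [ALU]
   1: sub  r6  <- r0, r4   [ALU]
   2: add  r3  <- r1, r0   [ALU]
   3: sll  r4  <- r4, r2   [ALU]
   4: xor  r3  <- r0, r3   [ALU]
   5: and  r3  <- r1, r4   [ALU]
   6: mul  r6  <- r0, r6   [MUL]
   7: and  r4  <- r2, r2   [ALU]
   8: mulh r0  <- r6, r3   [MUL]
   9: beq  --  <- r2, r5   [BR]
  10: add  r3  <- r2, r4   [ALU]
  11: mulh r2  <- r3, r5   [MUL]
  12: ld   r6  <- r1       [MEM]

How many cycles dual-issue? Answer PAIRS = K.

  cy0 -> i0 (sll.ALU) RAW r4
  cy1 -> i1/i2 (sub.ALU add.ALU) 2-wide
  cy2 -> i3/i4 (sll.ALU xor.ALU) 2-wide
  cy3 -> i5/i6 (and.ALU mul.MUL) 2-wide
  cy4 -> i7/i8 (and.ALU mulh.MUL) 2-wide
  cy5 -> i9/i10 (beq.BR add.ALU) 2-wide
  cy6 -> i11 (mulh.MUL) no-port MUL/MEM
  cy7 -> i12 (ld.MEM) tail

PAIRS = 5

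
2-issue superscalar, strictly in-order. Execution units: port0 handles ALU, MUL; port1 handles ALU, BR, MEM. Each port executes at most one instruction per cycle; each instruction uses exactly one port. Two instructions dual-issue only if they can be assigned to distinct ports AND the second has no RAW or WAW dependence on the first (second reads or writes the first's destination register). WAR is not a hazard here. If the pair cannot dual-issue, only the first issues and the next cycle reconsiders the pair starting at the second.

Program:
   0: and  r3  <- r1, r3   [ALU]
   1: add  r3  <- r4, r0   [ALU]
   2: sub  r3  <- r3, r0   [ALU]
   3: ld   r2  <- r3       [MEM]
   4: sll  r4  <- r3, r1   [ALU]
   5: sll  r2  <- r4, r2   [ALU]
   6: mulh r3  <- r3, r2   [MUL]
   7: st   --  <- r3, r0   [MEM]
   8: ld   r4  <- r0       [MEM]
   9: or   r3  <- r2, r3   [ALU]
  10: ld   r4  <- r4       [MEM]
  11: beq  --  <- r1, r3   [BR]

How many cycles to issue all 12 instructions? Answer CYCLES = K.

0. and.ALU @i0  | WAW r3
1. add.ALU @i1  | RAW+WAW r3
2. sub.ALU @i2  | RAW r3
3. ld.MEM sll.ALU @i3/i4  | 2-wide
4. sll.ALU @i5  | RAW r2
5. mulh.MUL @i6  | RAW r3
6. st.MEM @i7  | no-port MEM/MEM
7. ld.MEM or.ALU @i8/i9  | 2-wide
8. ld.MEM @i10  | no-port MEM/BR
9. beq.BR @i11  | tail

CYCLES = 10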